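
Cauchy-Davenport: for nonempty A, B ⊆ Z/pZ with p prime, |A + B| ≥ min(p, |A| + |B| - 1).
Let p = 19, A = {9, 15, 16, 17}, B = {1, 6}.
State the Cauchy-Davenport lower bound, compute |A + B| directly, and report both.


Cauchy-Davenport: |A + B| ≥ min(p, |A| + |B| - 1) for A, B nonempty in Z/pZ.
|A| = 4, |B| = 2, p = 19.
CD lower bound = min(19, 4 + 2 - 1) = min(19, 5) = 5.
Compute A + B mod 19 directly:
a = 9: 9+1=10, 9+6=15
a = 15: 15+1=16, 15+6=2
a = 16: 16+1=17, 16+6=3
a = 17: 17+1=18, 17+6=4
A + B = {2, 3, 4, 10, 15, 16, 17, 18}, so |A + B| = 8.
Verify: 8 ≥ 5? Yes ✓.

CD lower bound = 5, actual |A + B| = 8.


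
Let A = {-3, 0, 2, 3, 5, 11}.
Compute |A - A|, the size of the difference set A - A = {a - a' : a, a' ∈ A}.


A - A = {a - a' : a, a' ∈ A}; |A| = 6.
Bounds: 2|A|-1 ≤ |A - A| ≤ |A|² - |A| + 1, i.e. 11 ≤ |A - A| ≤ 31.
Note: 0 ∈ A - A always (from a - a). The set is symmetric: if d ∈ A - A then -d ∈ A - A.
Enumerate nonzero differences d = a - a' with a > a' (then include -d):
Positive differences: {1, 2, 3, 5, 6, 8, 9, 11, 14}
Full difference set: {0} ∪ (positive diffs) ∪ (negative diffs).
|A - A| = 1 + 2·9 = 19 (matches direct enumeration: 19).

|A - A| = 19


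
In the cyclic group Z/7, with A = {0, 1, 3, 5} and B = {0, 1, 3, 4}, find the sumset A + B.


Work in Z/7Z: reduce every sum a + b modulo 7.
Enumerate all 16 pairs:
a = 0: 0+0=0, 0+1=1, 0+3=3, 0+4=4
a = 1: 1+0=1, 1+1=2, 1+3=4, 1+4=5
a = 3: 3+0=3, 3+1=4, 3+3=6, 3+4=0
a = 5: 5+0=5, 5+1=6, 5+3=1, 5+4=2
Distinct residues collected: {0, 1, 2, 3, 4, 5, 6}
|A + B| = 7 (out of 7 total residues).

A + B = {0, 1, 2, 3, 4, 5, 6}


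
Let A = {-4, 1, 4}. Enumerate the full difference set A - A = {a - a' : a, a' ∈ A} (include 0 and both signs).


A - A = {a - a' : a, a' ∈ A}.
Compute a - a' for each ordered pair (a, a'):
a = -4: -4--4=0, -4-1=-5, -4-4=-8
a = 1: 1--4=5, 1-1=0, 1-4=-3
a = 4: 4--4=8, 4-1=3, 4-4=0
Collecting distinct values (and noting 0 appears from a-a):
A - A = {-8, -5, -3, 0, 3, 5, 8}
|A - A| = 7

A - A = {-8, -5, -3, 0, 3, 5, 8}


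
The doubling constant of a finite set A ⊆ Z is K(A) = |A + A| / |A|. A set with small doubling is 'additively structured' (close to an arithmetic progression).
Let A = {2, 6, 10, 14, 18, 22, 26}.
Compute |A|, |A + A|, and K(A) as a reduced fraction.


|A| = 7.
Compute A + A by enumerating all 49 pairs.
A + A = {4, 8, 12, 16, 20, 24, 28, 32, 36, 40, 44, 48, 52}, so |A + A| = 13.
K = |A + A| / |A| = 13/7 (already in lowest terms) ≈ 1.8571.
Reference: AP of size 7 gives K = 13/7 ≈ 1.8571; a fully generic set of size 7 gives K ≈ 4.0000.

|A| = 7, |A + A| = 13, K = 13/7.


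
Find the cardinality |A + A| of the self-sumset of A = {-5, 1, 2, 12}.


A + A = {a + a' : a, a' ∈ A}; |A| = 4.
General bounds: 2|A| - 1 ≤ |A + A| ≤ |A|(|A|+1)/2, i.e. 7 ≤ |A + A| ≤ 10.
Lower bound 2|A|-1 is attained iff A is an arithmetic progression.
Enumerate sums a + a' for a ≤ a' (symmetric, so this suffices):
a = -5: -5+-5=-10, -5+1=-4, -5+2=-3, -5+12=7
a = 1: 1+1=2, 1+2=3, 1+12=13
a = 2: 2+2=4, 2+12=14
a = 12: 12+12=24
Distinct sums: {-10, -4, -3, 2, 3, 4, 7, 13, 14, 24}
|A + A| = 10

|A + A| = 10


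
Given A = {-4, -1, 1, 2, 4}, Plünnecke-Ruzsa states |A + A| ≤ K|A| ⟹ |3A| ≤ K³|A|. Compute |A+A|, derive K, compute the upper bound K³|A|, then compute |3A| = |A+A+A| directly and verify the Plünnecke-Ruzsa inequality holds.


|A| = 5.
Step 1: Compute A + A by enumerating all 25 pairs.
A + A = {-8, -5, -3, -2, 0, 1, 2, 3, 4, 5, 6, 8}, so |A + A| = 12.
Step 2: Doubling constant K = |A + A|/|A| = 12/5 = 12/5 ≈ 2.4000.
Step 3: Plünnecke-Ruzsa gives |3A| ≤ K³·|A| = (2.4000)³ · 5 ≈ 69.1200.
Step 4: Compute 3A = A + A + A directly by enumerating all triples (a,b,c) ∈ A³; |3A| = 20.
Step 5: Check 20 ≤ 69.1200? Yes ✓.

K = 12/5, Plünnecke-Ruzsa bound K³|A| ≈ 69.1200, |3A| = 20, inequality holds.


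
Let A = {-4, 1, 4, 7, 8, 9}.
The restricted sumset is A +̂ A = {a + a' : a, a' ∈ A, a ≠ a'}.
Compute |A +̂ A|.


Restricted sumset: A +̂ A = {a + a' : a ∈ A, a' ∈ A, a ≠ a'}.
Equivalently, take A + A and drop any sum 2a that is achievable ONLY as a + a for a ∈ A (i.e. sums representable only with equal summands).
Enumerate pairs (a, a') with a < a' (symmetric, so each unordered pair gives one sum; this covers all a ≠ a'):
  -4 + 1 = -3
  -4 + 4 = 0
  -4 + 7 = 3
  -4 + 8 = 4
  -4 + 9 = 5
  1 + 4 = 5
  1 + 7 = 8
  1 + 8 = 9
  1 + 9 = 10
  4 + 7 = 11
  4 + 8 = 12
  4 + 9 = 13
  7 + 8 = 15
  7 + 9 = 16
  8 + 9 = 17
Collected distinct sums: {-3, 0, 3, 4, 5, 8, 9, 10, 11, 12, 13, 15, 16, 17}
|A +̂ A| = 14
(Reference bound: |A +̂ A| ≥ 2|A| - 3 for |A| ≥ 2, with |A| = 6 giving ≥ 9.)

|A +̂ A| = 14


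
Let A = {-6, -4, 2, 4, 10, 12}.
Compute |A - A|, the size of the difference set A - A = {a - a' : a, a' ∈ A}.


A - A = {a - a' : a, a' ∈ A}; |A| = 6.
Bounds: 2|A|-1 ≤ |A - A| ≤ |A|² - |A| + 1, i.e. 11 ≤ |A - A| ≤ 31.
Note: 0 ∈ A - A always (from a - a). The set is symmetric: if d ∈ A - A then -d ∈ A - A.
Enumerate nonzero differences d = a - a' with a > a' (then include -d):
Positive differences: {2, 6, 8, 10, 14, 16, 18}
Full difference set: {0} ∪ (positive diffs) ∪ (negative diffs).
|A - A| = 1 + 2·7 = 15 (matches direct enumeration: 15).

|A - A| = 15


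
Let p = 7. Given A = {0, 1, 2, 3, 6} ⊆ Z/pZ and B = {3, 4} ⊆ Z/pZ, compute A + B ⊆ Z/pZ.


Work in Z/7Z: reduce every sum a + b modulo 7.
Enumerate all 10 pairs:
a = 0: 0+3=3, 0+4=4
a = 1: 1+3=4, 1+4=5
a = 2: 2+3=5, 2+4=6
a = 3: 3+3=6, 3+4=0
a = 6: 6+3=2, 6+4=3
Distinct residues collected: {0, 2, 3, 4, 5, 6}
|A + B| = 6 (out of 7 total residues).

A + B = {0, 2, 3, 4, 5, 6}


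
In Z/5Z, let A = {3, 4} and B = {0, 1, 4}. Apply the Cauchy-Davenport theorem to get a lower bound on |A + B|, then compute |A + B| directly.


Cauchy-Davenport: |A + B| ≥ min(p, |A| + |B| - 1) for A, B nonempty in Z/pZ.
|A| = 2, |B| = 3, p = 5.
CD lower bound = min(5, 2 + 3 - 1) = min(5, 4) = 4.
Compute A + B mod 5 directly:
a = 3: 3+0=3, 3+1=4, 3+4=2
a = 4: 4+0=4, 4+1=0, 4+4=3
A + B = {0, 2, 3, 4}, so |A + B| = 4.
Verify: 4 ≥ 4? Yes ✓.

CD lower bound = 4, actual |A + B| = 4.


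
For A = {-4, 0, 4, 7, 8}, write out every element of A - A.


A - A = {a - a' : a, a' ∈ A}.
Compute a - a' for each ordered pair (a, a'):
a = -4: -4--4=0, -4-0=-4, -4-4=-8, -4-7=-11, -4-8=-12
a = 0: 0--4=4, 0-0=0, 0-4=-4, 0-7=-7, 0-8=-8
a = 4: 4--4=8, 4-0=4, 4-4=0, 4-7=-3, 4-8=-4
a = 7: 7--4=11, 7-0=7, 7-4=3, 7-7=0, 7-8=-1
a = 8: 8--4=12, 8-0=8, 8-4=4, 8-7=1, 8-8=0
Collecting distinct values (and noting 0 appears from a-a):
A - A = {-12, -11, -8, -7, -4, -3, -1, 0, 1, 3, 4, 7, 8, 11, 12}
|A - A| = 15

A - A = {-12, -11, -8, -7, -4, -3, -1, 0, 1, 3, 4, 7, 8, 11, 12}


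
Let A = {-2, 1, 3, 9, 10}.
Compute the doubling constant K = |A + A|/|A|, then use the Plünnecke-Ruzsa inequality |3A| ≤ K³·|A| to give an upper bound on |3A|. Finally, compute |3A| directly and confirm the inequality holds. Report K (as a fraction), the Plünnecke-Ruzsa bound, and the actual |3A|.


|A| = 5.
Step 1: Compute A + A by enumerating all 25 pairs.
A + A = {-4, -1, 1, 2, 4, 6, 7, 8, 10, 11, 12, 13, 18, 19, 20}, so |A + A| = 15.
Step 2: Doubling constant K = |A + A|/|A| = 15/5 = 15/5 ≈ 3.0000.
Step 3: Plünnecke-Ruzsa gives |3A| ≤ K³·|A| = (3.0000)³ · 5 ≈ 135.0000.
Step 4: Compute 3A = A + A + A directly by enumerating all triples (a,b,c) ∈ A³; |3A| = 30.
Step 5: Check 30 ≤ 135.0000? Yes ✓.

K = 15/5, Plünnecke-Ruzsa bound K³|A| ≈ 135.0000, |3A| = 30, inequality holds.


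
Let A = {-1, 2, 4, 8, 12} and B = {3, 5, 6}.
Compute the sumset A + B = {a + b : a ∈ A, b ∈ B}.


A + B = {a + b : a ∈ A, b ∈ B}.
Enumerate all |A|·|B| = 5·3 = 15 pairs (a, b) and collect distinct sums.
a = -1: -1+3=2, -1+5=4, -1+6=5
a = 2: 2+3=5, 2+5=7, 2+6=8
a = 4: 4+3=7, 4+5=9, 4+6=10
a = 8: 8+3=11, 8+5=13, 8+6=14
a = 12: 12+3=15, 12+5=17, 12+6=18
Collecting distinct sums: A + B = {2, 4, 5, 7, 8, 9, 10, 11, 13, 14, 15, 17, 18}
|A + B| = 13

A + B = {2, 4, 5, 7, 8, 9, 10, 11, 13, 14, 15, 17, 18}


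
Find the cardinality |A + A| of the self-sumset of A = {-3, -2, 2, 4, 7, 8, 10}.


A + A = {a + a' : a, a' ∈ A}; |A| = 7.
General bounds: 2|A| - 1 ≤ |A + A| ≤ |A|(|A|+1)/2, i.e. 13 ≤ |A + A| ≤ 28.
Lower bound 2|A|-1 is attained iff A is an arithmetic progression.
Enumerate sums a + a' for a ≤ a' (symmetric, so this suffices):
a = -3: -3+-3=-6, -3+-2=-5, -3+2=-1, -3+4=1, -3+7=4, -3+8=5, -3+10=7
a = -2: -2+-2=-4, -2+2=0, -2+4=2, -2+7=5, -2+8=6, -2+10=8
a = 2: 2+2=4, 2+4=6, 2+7=9, 2+8=10, 2+10=12
a = 4: 4+4=8, 4+7=11, 4+8=12, 4+10=14
a = 7: 7+7=14, 7+8=15, 7+10=17
a = 8: 8+8=16, 8+10=18
a = 10: 10+10=20
Distinct sums: {-6, -5, -4, -1, 0, 1, 2, 4, 5, 6, 7, 8, 9, 10, 11, 12, 14, 15, 16, 17, 18, 20}
|A + A| = 22

|A + A| = 22


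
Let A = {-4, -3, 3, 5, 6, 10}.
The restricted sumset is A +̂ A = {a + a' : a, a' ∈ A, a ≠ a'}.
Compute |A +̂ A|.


Restricted sumset: A +̂ A = {a + a' : a ∈ A, a' ∈ A, a ≠ a'}.
Equivalently, take A + A and drop any sum 2a that is achievable ONLY as a + a for a ∈ A (i.e. sums representable only with equal summands).
Enumerate pairs (a, a') with a < a' (symmetric, so each unordered pair gives one sum; this covers all a ≠ a'):
  -4 + -3 = -7
  -4 + 3 = -1
  -4 + 5 = 1
  -4 + 6 = 2
  -4 + 10 = 6
  -3 + 3 = 0
  -3 + 5 = 2
  -3 + 6 = 3
  -3 + 10 = 7
  3 + 5 = 8
  3 + 6 = 9
  3 + 10 = 13
  5 + 6 = 11
  5 + 10 = 15
  6 + 10 = 16
Collected distinct sums: {-7, -1, 0, 1, 2, 3, 6, 7, 8, 9, 11, 13, 15, 16}
|A +̂ A| = 14
(Reference bound: |A +̂ A| ≥ 2|A| - 3 for |A| ≥ 2, with |A| = 6 giving ≥ 9.)

|A +̂ A| = 14


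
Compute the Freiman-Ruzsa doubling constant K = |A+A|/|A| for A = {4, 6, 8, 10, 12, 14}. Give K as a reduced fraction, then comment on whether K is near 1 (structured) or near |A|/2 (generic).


|A| = 6.
Compute A + A by enumerating all 36 pairs.
A + A = {8, 10, 12, 14, 16, 18, 20, 22, 24, 26, 28}, so |A + A| = 11.
K = |A + A| / |A| = 11/6 (already in lowest terms) ≈ 1.8333.
Reference: AP of size 6 gives K = 11/6 ≈ 1.8333; a fully generic set of size 6 gives K ≈ 3.5000.

|A| = 6, |A + A| = 11, K = 11/6.


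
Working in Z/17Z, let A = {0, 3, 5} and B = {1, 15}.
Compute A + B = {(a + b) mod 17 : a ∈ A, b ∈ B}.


Work in Z/17Z: reduce every sum a + b modulo 17.
Enumerate all 6 pairs:
a = 0: 0+1=1, 0+15=15
a = 3: 3+1=4, 3+15=1
a = 5: 5+1=6, 5+15=3
Distinct residues collected: {1, 3, 4, 6, 15}
|A + B| = 5 (out of 17 total residues).

A + B = {1, 3, 4, 6, 15}


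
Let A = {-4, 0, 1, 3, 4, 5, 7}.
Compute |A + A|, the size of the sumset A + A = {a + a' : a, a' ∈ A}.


A + A = {a + a' : a, a' ∈ A}; |A| = 7.
General bounds: 2|A| - 1 ≤ |A + A| ≤ |A|(|A|+1)/2, i.e. 13 ≤ |A + A| ≤ 28.
Lower bound 2|A|-1 is attained iff A is an arithmetic progression.
Enumerate sums a + a' for a ≤ a' (symmetric, so this suffices):
a = -4: -4+-4=-8, -4+0=-4, -4+1=-3, -4+3=-1, -4+4=0, -4+5=1, -4+7=3
a = 0: 0+0=0, 0+1=1, 0+3=3, 0+4=4, 0+5=5, 0+7=7
a = 1: 1+1=2, 1+3=4, 1+4=5, 1+5=6, 1+7=8
a = 3: 3+3=6, 3+4=7, 3+5=8, 3+7=10
a = 4: 4+4=8, 4+5=9, 4+7=11
a = 5: 5+5=10, 5+7=12
a = 7: 7+7=14
Distinct sums: {-8, -4, -3, -1, 0, 1, 2, 3, 4, 5, 6, 7, 8, 9, 10, 11, 12, 14}
|A + A| = 18

|A + A| = 18


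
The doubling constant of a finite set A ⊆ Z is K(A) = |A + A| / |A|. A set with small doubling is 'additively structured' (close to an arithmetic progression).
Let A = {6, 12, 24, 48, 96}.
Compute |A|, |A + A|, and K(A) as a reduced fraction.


|A| = 5.
Compute A + A by enumerating all 25 pairs.
A + A = {12, 18, 24, 30, 36, 48, 54, 60, 72, 96, 102, 108, 120, 144, 192}, so |A + A| = 15.
K = |A + A| / |A| = 15/5 = 3/1 ≈ 3.0000.
Reference: AP of size 5 gives K = 9/5 ≈ 1.8000; a fully generic set of size 5 gives K ≈ 3.0000.

|A| = 5, |A + A| = 15, K = 15/5 = 3/1.


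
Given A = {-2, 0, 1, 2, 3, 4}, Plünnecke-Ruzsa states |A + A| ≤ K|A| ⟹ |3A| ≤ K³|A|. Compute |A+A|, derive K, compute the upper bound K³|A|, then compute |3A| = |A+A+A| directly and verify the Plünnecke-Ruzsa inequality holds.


|A| = 6.
Step 1: Compute A + A by enumerating all 36 pairs.
A + A = {-4, -2, -1, 0, 1, 2, 3, 4, 5, 6, 7, 8}, so |A + A| = 12.
Step 2: Doubling constant K = |A + A|/|A| = 12/6 = 12/6 ≈ 2.0000.
Step 3: Plünnecke-Ruzsa gives |3A| ≤ K³·|A| = (2.0000)³ · 6 ≈ 48.0000.
Step 4: Compute 3A = A + A + A directly by enumerating all triples (a,b,c) ∈ A³; |3A| = 18.
Step 5: Check 18 ≤ 48.0000? Yes ✓.

K = 12/6, Plünnecke-Ruzsa bound K³|A| ≈ 48.0000, |3A| = 18, inequality holds.


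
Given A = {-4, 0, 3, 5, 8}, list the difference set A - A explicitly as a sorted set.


A - A = {a - a' : a, a' ∈ A}.
Compute a - a' for each ordered pair (a, a'):
a = -4: -4--4=0, -4-0=-4, -4-3=-7, -4-5=-9, -4-8=-12
a = 0: 0--4=4, 0-0=0, 0-3=-3, 0-5=-5, 0-8=-8
a = 3: 3--4=7, 3-0=3, 3-3=0, 3-5=-2, 3-8=-5
a = 5: 5--4=9, 5-0=5, 5-3=2, 5-5=0, 5-8=-3
a = 8: 8--4=12, 8-0=8, 8-3=5, 8-5=3, 8-8=0
Collecting distinct values (and noting 0 appears from a-a):
A - A = {-12, -9, -8, -7, -5, -4, -3, -2, 0, 2, 3, 4, 5, 7, 8, 9, 12}
|A - A| = 17

A - A = {-12, -9, -8, -7, -5, -4, -3, -2, 0, 2, 3, 4, 5, 7, 8, 9, 12}


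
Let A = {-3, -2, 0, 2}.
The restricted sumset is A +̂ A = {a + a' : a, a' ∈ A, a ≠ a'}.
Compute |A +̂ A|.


Restricted sumset: A +̂ A = {a + a' : a ∈ A, a' ∈ A, a ≠ a'}.
Equivalently, take A + A and drop any sum 2a that is achievable ONLY as a + a for a ∈ A (i.e. sums representable only with equal summands).
Enumerate pairs (a, a') with a < a' (symmetric, so each unordered pair gives one sum; this covers all a ≠ a'):
  -3 + -2 = -5
  -3 + 0 = -3
  -3 + 2 = -1
  -2 + 0 = -2
  -2 + 2 = 0
  0 + 2 = 2
Collected distinct sums: {-5, -3, -2, -1, 0, 2}
|A +̂ A| = 6
(Reference bound: |A +̂ A| ≥ 2|A| - 3 for |A| ≥ 2, with |A| = 4 giving ≥ 5.)

|A +̂ A| = 6


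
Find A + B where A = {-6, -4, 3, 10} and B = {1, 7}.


A + B = {a + b : a ∈ A, b ∈ B}.
Enumerate all |A|·|B| = 4·2 = 8 pairs (a, b) and collect distinct sums.
a = -6: -6+1=-5, -6+7=1
a = -4: -4+1=-3, -4+7=3
a = 3: 3+1=4, 3+7=10
a = 10: 10+1=11, 10+7=17
Collecting distinct sums: A + B = {-5, -3, 1, 3, 4, 10, 11, 17}
|A + B| = 8

A + B = {-5, -3, 1, 3, 4, 10, 11, 17}


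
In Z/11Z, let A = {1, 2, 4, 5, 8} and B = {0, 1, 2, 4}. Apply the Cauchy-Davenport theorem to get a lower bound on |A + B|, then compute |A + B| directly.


Cauchy-Davenport: |A + B| ≥ min(p, |A| + |B| - 1) for A, B nonempty in Z/pZ.
|A| = 5, |B| = 4, p = 11.
CD lower bound = min(11, 5 + 4 - 1) = min(11, 8) = 8.
Compute A + B mod 11 directly:
a = 1: 1+0=1, 1+1=2, 1+2=3, 1+4=5
a = 2: 2+0=2, 2+1=3, 2+2=4, 2+4=6
a = 4: 4+0=4, 4+1=5, 4+2=6, 4+4=8
a = 5: 5+0=5, 5+1=6, 5+2=7, 5+4=9
a = 8: 8+0=8, 8+1=9, 8+2=10, 8+4=1
A + B = {1, 2, 3, 4, 5, 6, 7, 8, 9, 10}, so |A + B| = 10.
Verify: 10 ≥ 8? Yes ✓.

CD lower bound = 8, actual |A + B| = 10.


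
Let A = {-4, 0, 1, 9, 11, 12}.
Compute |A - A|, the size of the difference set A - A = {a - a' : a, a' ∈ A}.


A - A = {a - a' : a, a' ∈ A}; |A| = 6.
Bounds: 2|A|-1 ≤ |A - A| ≤ |A|² - |A| + 1, i.e. 11 ≤ |A - A| ≤ 31.
Note: 0 ∈ A - A always (from a - a). The set is symmetric: if d ∈ A - A then -d ∈ A - A.
Enumerate nonzero differences d = a - a' with a > a' (then include -d):
Positive differences: {1, 2, 3, 4, 5, 8, 9, 10, 11, 12, 13, 15, 16}
Full difference set: {0} ∪ (positive diffs) ∪ (negative diffs).
|A - A| = 1 + 2·13 = 27 (matches direct enumeration: 27).

|A - A| = 27


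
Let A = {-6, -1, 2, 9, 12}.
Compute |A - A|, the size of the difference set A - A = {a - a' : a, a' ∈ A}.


A - A = {a - a' : a, a' ∈ A}; |A| = 5.
Bounds: 2|A|-1 ≤ |A - A| ≤ |A|² - |A| + 1, i.e. 9 ≤ |A - A| ≤ 21.
Note: 0 ∈ A - A always (from a - a). The set is symmetric: if d ∈ A - A then -d ∈ A - A.
Enumerate nonzero differences d = a - a' with a > a' (then include -d):
Positive differences: {3, 5, 7, 8, 10, 13, 15, 18}
Full difference set: {0} ∪ (positive diffs) ∪ (negative diffs).
|A - A| = 1 + 2·8 = 17 (matches direct enumeration: 17).

|A - A| = 17


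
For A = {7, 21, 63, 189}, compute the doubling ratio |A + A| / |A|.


|A| = 4.
Compute A + A by enumerating all 16 pairs.
A + A = {14, 28, 42, 70, 84, 126, 196, 210, 252, 378}, so |A + A| = 10.
K = |A + A| / |A| = 10/4 = 5/2 ≈ 2.5000.
Reference: AP of size 4 gives K = 7/4 ≈ 1.7500; a fully generic set of size 4 gives K ≈ 2.5000.

|A| = 4, |A + A| = 10, K = 10/4 = 5/2.


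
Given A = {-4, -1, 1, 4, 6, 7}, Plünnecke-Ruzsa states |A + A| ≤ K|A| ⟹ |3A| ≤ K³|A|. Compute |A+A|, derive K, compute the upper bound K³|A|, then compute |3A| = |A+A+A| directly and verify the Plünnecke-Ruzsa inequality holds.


|A| = 6.
Step 1: Compute A + A by enumerating all 36 pairs.
A + A = {-8, -5, -3, -2, 0, 2, 3, 5, 6, 7, 8, 10, 11, 12, 13, 14}, so |A + A| = 16.
Step 2: Doubling constant K = |A + A|/|A| = 16/6 = 16/6 ≈ 2.6667.
Step 3: Plünnecke-Ruzsa gives |3A| ≤ K³·|A| = (2.6667)³ · 6 ≈ 113.7778.
Step 4: Compute 3A = A + A + A directly by enumerating all triples (a,b,c) ∈ A³; |3A| = 29.
Step 5: Check 29 ≤ 113.7778? Yes ✓.

K = 16/6, Plünnecke-Ruzsa bound K³|A| ≈ 113.7778, |3A| = 29, inequality holds.


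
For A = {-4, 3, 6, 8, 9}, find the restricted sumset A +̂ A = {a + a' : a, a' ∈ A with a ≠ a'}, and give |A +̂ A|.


Restricted sumset: A +̂ A = {a + a' : a ∈ A, a' ∈ A, a ≠ a'}.
Equivalently, take A + A and drop any sum 2a that is achievable ONLY as a + a for a ∈ A (i.e. sums representable only with equal summands).
Enumerate pairs (a, a') with a < a' (symmetric, so each unordered pair gives one sum; this covers all a ≠ a'):
  -4 + 3 = -1
  -4 + 6 = 2
  -4 + 8 = 4
  -4 + 9 = 5
  3 + 6 = 9
  3 + 8 = 11
  3 + 9 = 12
  6 + 8 = 14
  6 + 9 = 15
  8 + 9 = 17
Collected distinct sums: {-1, 2, 4, 5, 9, 11, 12, 14, 15, 17}
|A +̂ A| = 10
(Reference bound: |A +̂ A| ≥ 2|A| - 3 for |A| ≥ 2, with |A| = 5 giving ≥ 7.)

|A +̂ A| = 10


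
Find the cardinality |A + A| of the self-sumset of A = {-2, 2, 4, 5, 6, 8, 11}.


A + A = {a + a' : a, a' ∈ A}; |A| = 7.
General bounds: 2|A| - 1 ≤ |A + A| ≤ |A|(|A|+1)/2, i.e. 13 ≤ |A + A| ≤ 28.
Lower bound 2|A|-1 is attained iff A is an arithmetic progression.
Enumerate sums a + a' for a ≤ a' (symmetric, so this suffices):
a = -2: -2+-2=-4, -2+2=0, -2+4=2, -2+5=3, -2+6=4, -2+8=6, -2+11=9
a = 2: 2+2=4, 2+4=6, 2+5=7, 2+6=8, 2+8=10, 2+11=13
a = 4: 4+4=8, 4+5=9, 4+6=10, 4+8=12, 4+11=15
a = 5: 5+5=10, 5+6=11, 5+8=13, 5+11=16
a = 6: 6+6=12, 6+8=14, 6+11=17
a = 8: 8+8=16, 8+11=19
a = 11: 11+11=22
Distinct sums: {-4, 0, 2, 3, 4, 6, 7, 8, 9, 10, 11, 12, 13, 14, 15, 16, 17, 19, 22}
|A + A| = 19

|A + A| = 19


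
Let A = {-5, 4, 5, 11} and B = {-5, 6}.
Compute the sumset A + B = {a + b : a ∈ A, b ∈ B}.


A + B = {a + b : a ∈ A, b ∈ B}.
Enumerate all |A|·|B| = 4·2 = 8 pairs (a, b) and collect distinct sums.
a = -5: -5+-5=-10, -5+6=1
a = 4: 4+-5=-1, 4+6=10
a = 5: 5+-5=0, 5+6=11
a = 11: 11+-5=6, 11+6=17
Collecting distinct sums: A + B = {-10, -1, 0, 1, 6, 10, 11, 17}
|A + B| = 8

A + B = {-10, -1, 0, 1, 6, 10, 11, 17}


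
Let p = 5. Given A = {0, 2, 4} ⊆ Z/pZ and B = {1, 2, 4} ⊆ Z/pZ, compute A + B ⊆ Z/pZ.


Work in Z/5Z: reduce every sum a + b modulo 5.
Enumerate all 9 pairs:
a = 0: 0+1=1, 0+2=2, 0+4=4
a = 2: 2+1=3, 2+2=4, 2+4=1
a = 4: 4+1=0, 4+2=1, 4+4=3
Distinct residues collected: {0, 1, 2, 3, 4}
|A + B| = 5 (out of 5 total residues).

A + B = {0, 1, 2, 3, 4}


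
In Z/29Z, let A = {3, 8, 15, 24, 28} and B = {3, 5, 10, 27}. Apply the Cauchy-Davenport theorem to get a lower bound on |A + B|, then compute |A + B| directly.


Cauchy-Davenport: |A + B| ≥ min(p, |A| + |B| - 1) for A, B nonempty in Z/pZ.
|A| = 5, |B| = 4, p = 29.
CD lower bound = min(29, 5 + 4 - 1) = min(29, 8) = 8.
Compute A + B mod 29 directly:
a = 3: 3+3=6, 3+5=8, 3+10=13, 3+27=1
a = 8: 8+3=11, 8+5=13, 8+10=18, 8+27=6
a = 15: 15+3=18, 15+5=20, 15+10=25, 15+27=13
a = 24: 24+3=27, 24+5=0, 24+10=5, 24+27=22
a = 28: 28+3=2, 28+5=4, 28+10=9, 28+27=26
A + B = {0, 1, 2, 4, 5, 6, 8, 9, 11, 13, 18, 20, 22, 25, 26, 27}, so |A + B| = 16.
Verify: 16 ≥ 8? Yes ✓.

CD lower bound = 8, actual |A + B| = 16.


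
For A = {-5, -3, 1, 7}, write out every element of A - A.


A - A = {a - a' : a, a' ∈ A}.
Compute a - a' for each ordered pair (a, a'):
a = -5: -5--5=0, -5--3=-2, -5-1=-6, -5-7=-12
a = -3: -3--5=2, -3--3=0, -3-1=-4, -3-7=-10
a = 1: 1--5=6, 1--3=4, 1-1=0, 1-7=-6
a = 7: 7--5=12, 7--3=10, 7-1=6, 7-7=0
Collecting distinct values (and noting 0 appears from a-a):
A - A = {-12, -10, -6, -4, -2, 0, 2, 4, 6, 10, 12}
|A - A| = 11

A - A = {-12, -10, -6, -4, -2, 0, 2, 4, 6, 10, 12}


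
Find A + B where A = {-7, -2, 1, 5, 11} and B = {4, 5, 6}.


A + B = {a + b : a ∈ A, b ∈ B}.
Enumerate all |A|·|B| = 5·3 = 15 pairs (a, b) and collect distinct sums.
a = -7: -7+4=-3, -7+5=-2, -7+6=-1
a = -2: -2+4=2, -2+5=3, -2+6=4
a = 1: 1+4=5, 1+5=6, 1+6=7
a = 5: 5+4=9, 5+5=10, 5+6=11
a = 11: 11+4=15, 11+5=16, 11+6=17
Collecting distinct sums: A + B = {-3, -2, -1, 2, 3, 4, 5, 6, 7, 9, 10, 11, 15, 16, 17}
|A + B| = 15

A + B = {-3, -2, -1, 2, 3, 4, 5, 6, 7, 9, 10, 11, 15, 16, 17}


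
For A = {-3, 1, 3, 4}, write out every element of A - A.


A - A = {a - a' : a, a' ∈ A}.
Compute a - a' for each ordered pair (a, a'):
a = -3: -3--3=0, -3-1=-4, -3-3=-6, -3-4=-7
a = 1: 1--3=4, 1-1=0, 1-3=-2, 1-4=-3
a = 3: 3--3=6, 3-1=2, 3-3=0, 3-4=-1
a = 4: 4--3=7, 4-1=3, 4-3=1, 4-4=0
Collecting distinct values (and noting 0 appears from a-a):
A - A = {-7, -6, -4, -3, -2, -1, 0, 1, 2, 3, 4, 6, 7}
|A - A| = 13

A - A = {-7, -6, -4, -3, -2, -1, 0, 1, 2, 3, 4, 6, 7}


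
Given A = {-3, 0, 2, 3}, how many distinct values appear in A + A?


A + A = {a + a' : a, a' ∈ A}; |A| = 4.
General bounds: 2|A| - 1 ≤ |A + A| ≤ |A|(|A|+1)/2, i.e. 7 ≤ |A + A| ≤ 10.
Lower bound 2|A|-1 is attained iff A is an arithmetic progression.
Enumerate sums a + a' for a ≤ a' (symmetric, so this suffices):
a = -3: -3+-3=-6, -3+0=-3, -3+2=-1, -3+3=0
a = 0: 0+0=0, 0+2=2, 0+3=3
a = 2: 2+2=4, 2+3=5
a = 3: 3+3=6
Distinct sums: {-6, -3, -1, 0, 2, 3, 4, 5, 6}
|A + A| = 9

|A + A| = 9


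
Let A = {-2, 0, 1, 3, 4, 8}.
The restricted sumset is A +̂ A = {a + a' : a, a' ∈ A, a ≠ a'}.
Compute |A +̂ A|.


Restricted sumset: A +̂ A = {a + a' : a ∈ A, a' ∈ A, a ≠ a'}.
Equivalently, take A + A and drop any sum 2a that is achievable ONLY as a + a for a ∈ A (i.e. sums representable only with equal summands).
Enumerate pairs (a, a') with a < a' (symmetric, so each unordered pair gives one sum; this covers all a ≠ a'):
  -2 + 0 = -2
  -2 + 1 = -1
  -2 + 3 = 1
  -2 + 4 = 2
  -2 + 8 = 6
  0 + 1 = 1
  0 + 3 = 3
  0 + 4 = 4
  0 + 8 = 8
  1 + 3 = 4
  1 + 4 = 5
  1 + 8 = 9
  3 + 4 = 7
  3 + 8 = 11
  4 + 8 = 12
Collected distinct sums: {-2, -1, 1, 2, 3, 4, 5, 6, 7, 8, 9, 11, 12}
|A +̂ A| = 13
(Reference bound: |A +̂ A| ≥ 2|A| - 3 for |A| ≥ 2, with |A| = 6 giving ≥ 9.)

|A +̂ A| = 13


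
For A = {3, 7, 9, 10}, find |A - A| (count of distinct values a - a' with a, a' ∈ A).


A - A = {a - a' : a, a' ∈ A}; |A| = 4.
Bounds: 2|A|-1 ≤ |A - A| ≤ |A|² - |A| + 1, i.e. 7 ≤ |A - A| ≤ 13.
Note: 0 ∈ A - A always (from a - a). The set is symmetric: if d ∈ A - A then -d ∈ A - A.
Enumerate nonzero differences d = a - a' with a > a' (then include -d):
Positive differences: {1, 2, 3, 4, 6, 7}
Full difference set: {0} ∪ (positive diffs) ∪ (negative diffs).
|A - A| = 1 + 2·6 = 13 (matches direct enumeration: 13).

|A - A| = 13


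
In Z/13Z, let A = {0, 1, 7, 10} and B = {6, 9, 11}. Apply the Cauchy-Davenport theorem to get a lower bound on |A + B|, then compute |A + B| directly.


Cauchy-Davenport: |A + B| ≥ min(p, |A| + |B| - 1) for A, B nonempty in Z/pZ.
|A| = 4, |B| = 3, p = 13.
CD lower bound = min(13, 4 + 3 - 1) = min(13, 6) = 6.
Compute A + B mod 13 directly:
a = 0: 0+6=6, 0+9=9, 0+11=11
a = 1: 1+6=7, 1+9=10, 1+11=12
a = 7: 7+6=0, 7+9=3, 7+11=5
a = 10: 10+6=3, 10+9=6, 10+11=8
A + B = {0, 3, 5, 6, 7, 8, 9, 10, 11, 12}, so |A + B| = 10.
Verify: 10 ≥ 6? Yes ✓.

CD lower bound = 6, actual |A + B| = 10.


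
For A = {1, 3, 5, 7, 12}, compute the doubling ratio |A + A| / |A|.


|A| = 5.
Compute A + A by enumerating all 25 pairs.
A + A = {2, 4, 6, 8, 10, 12, 13, 14, 15, 17, 19, 24}, so |A + A| = 12.
K = |A + A| / |A| = 12/5 (already in lowest terms) ≈ 2.4000.
Reference: AP of size 5 gives K = 9/5 ≈ 1.8000; a fully generic set of size 5 gives K ≈ 3.0000.

|A| = 5, |A + A| = 12, K = 12/5.


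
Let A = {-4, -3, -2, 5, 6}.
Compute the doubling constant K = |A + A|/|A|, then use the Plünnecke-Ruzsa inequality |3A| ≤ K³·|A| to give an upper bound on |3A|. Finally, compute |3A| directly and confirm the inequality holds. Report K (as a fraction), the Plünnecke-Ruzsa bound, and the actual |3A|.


|A| = 5.
Step 1: Compute A + A by enumerating all 25 pairs.
A + A = {-8, -7, -6, -5, -4, 1, 2, 3, 4, 10, 11, 12}, so |A + A| = 12.
Step 2: Doubling constant K = |A + A|/|A| = 12/5 = 12/5 ≈ 2.4000.
Step 3: Plünnecke-Ruzsa gives |3A| ≤ K³·|A| = (2.4000)³ · 5 ≈ 69.1200.
Step 4: Compute 3A = A + A + A directly by enumerating all triples (a,b,c) ∈ A³; |3A| = 22.
Step 5: Check 22 ≤ 69.1200? Yes ✓.

K = 12/5, Plünnecke-Ruzsa bound K³|A| ≈ 69.1200, |3A| = 22, inequality holds.


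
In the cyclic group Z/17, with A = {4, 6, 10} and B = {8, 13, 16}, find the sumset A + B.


Work in Z/17Z: reduce every sum a + b modulo 17.
Enumerate all 9 pairs:
a = 4: 4+8=12, 4+13=0, 4+16=3
a = 6: 6+8=14, 6+13=2, 6+16=5
a = 10: 10+8=1, 10+13=6, 10+16=9
Distinct residues collected: {0, 1, 2, 3, 5, 6, 9, 12, 14}
|A + B| = 9 (out of 17 total residues).

A + B = {0, 1, 2, 3, 5, 6, 9, 12, 14}


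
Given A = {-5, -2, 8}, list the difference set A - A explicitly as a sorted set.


A - A = {a - a' : a, a' ∈ A}.
Compute a - a' for each ordered pair (a, a'):
a = -5: -5--5=0, -5--2=-3, -5-8=-13
a = -2: -2--5=3, -2--2=0, -2-8=-10
a = 8: 8--5=13, 8--2=10, 8-8=0
Collecting distinct values (and noting 0 appears from a-a):
A - A = {-13, -10, -3, 0, 3, 10, 13}
|A - A| = 7

A - A = {-13, -10, -3, 0, 3, 10, 13}


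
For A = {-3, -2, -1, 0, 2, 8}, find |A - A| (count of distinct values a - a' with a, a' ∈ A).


A - A = {a - a' : a, a' ∈ A}; |A| = 6.
Bounds: 2|A|-1 ≤ |A - A| ≤ |A|² - |A| + 1, i.e. 11 ≤ |A - A| ≤ 31.
Note: 0 ∈ A - A always (from a - a). The set is symmetric: if d ∈ A - A then -d ∈ A - A.
Enumerate nonzero differences d = a - a' with a > a' (then include -d):
Positive differences: {1, 2, 3, 4, 5, 6, 8, 9, 10, 11}
Full difference set: {0} ∪ (positive diffs) ∪ (negative diffs).
|A - A| = 1 + 2·10 = 21 (matches direct enumeration: 21).

|A - A| = 21


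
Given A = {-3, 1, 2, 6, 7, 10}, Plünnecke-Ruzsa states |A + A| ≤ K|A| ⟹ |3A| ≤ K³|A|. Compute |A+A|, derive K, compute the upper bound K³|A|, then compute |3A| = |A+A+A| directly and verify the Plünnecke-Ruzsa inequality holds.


|A| = 6.
Step 1: Compute A + A by enumerating all 36 pairs.
A + A = {-6, -2, -1, 2, 3, 4, 7, 8, 9, 11, 12, 13, 14, 16, 17, 20}, so |A + A| = 16.
Step 2: Doubling constant K = |A + A|/|A| = 16/6 = 16/6 ≈ 2.6667.
Step 3: Plünnecke-Ruzsa gives |3A| ≤ K³·|A| = (2.6667)³ · 6 ≈ 113.7778.
Step 4: Compute 3A = A + A + A directly by enumerating all triples (a,b,c) ∈ A³; |3A| = 30.
Step 5: Check 30 ≤ 113.7778? Yes ✓.

K = 16/6, Plünnecke-Ruzsa bound K³|A| ≈ 113.7778, |3A| = 30, inequality holds.


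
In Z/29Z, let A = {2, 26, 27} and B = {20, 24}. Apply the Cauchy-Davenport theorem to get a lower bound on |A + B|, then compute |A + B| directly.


Cauchy-Davenport: |A + B| ≥ min(p, |A| + |B| - 1) for A, B nonempty in Z/pZ.
|A| = 3, |B| = 2, p = 29.
CD lower bound = min(29, 3 + 2 - 1) = min(29, 4) = 4.
Compute A + B mod 29 directly:
a = 2: 2+20=22, 2+24=26
a = 26: 26+20=17, 26+24=21
a = 27: 27+20=18, 27+24=22
A + B = {17, 18, 21, 22, 26}, so |A + B| = 5.
Verify: 5 ≥ 4? Yes ✓.

CD lower bound = 4, actual |A + B| = 5.


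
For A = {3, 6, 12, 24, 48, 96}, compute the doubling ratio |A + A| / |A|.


|A| = 6.
Compute A + A by enumerating all 36 pairs.
A + A = {6, 9, 12, 15, 18, 24, 27, 30, 36, 48, 51, 54, 60, 72, 96, 99, 102, 108, 120, 144, 192}, so |A + A| = 21.
K = |A + A| / |A| = 21/6 = 7/2 ≈ 3.5000.
Reference: AP of size 6 gives K = 11/6 ≈ 1.8333; a fully generic set of size 6 gives K ≈ 3.5000.

|A| = 6, |A + A| = 21, K = 21/6 = 7/2.


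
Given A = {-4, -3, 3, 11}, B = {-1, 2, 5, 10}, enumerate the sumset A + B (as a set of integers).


A + B = {a + b : a ∈ A, b ∈ B}.
Enumerate all |A|·|B| = 4·4 = 16 pairs (a, b) and collect distinct sums.
a = -4: -4+-1=-5, -4+2=-2, -4+5=1, -4+10=6
a = -3: -3+-1=-4, -3+2=-1, -3+5=2, -3+10=7
a = 3: 3+-1=2, 3+2=5, 3+5=8, 3+10=13
a = 11: 11+-1=10, 11+2=13, 11+5=16, 11+10=21
Collecting distinct sums: A + B = {-5, -4, -2, -1, 1, 2, 5, 6, 7, 8, 10, 13, 16, 21}
|A + B| = 14

A + B = {-5, -4, -2, -1, 1, 2, 5, 6, 7, 8, 10, 13, 16, 21}


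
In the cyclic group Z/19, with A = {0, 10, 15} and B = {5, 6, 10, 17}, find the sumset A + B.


Work in Z/19Z: reduce every sum a + b modulo 19.
Enumerate all 12 pairs:
a = 0: 0+5=5, 0+6=6, 0+10=10, 0+17=17
a = 10: 10+5=15, 10+6=16, 10+10=1, 10+17=8
a = 15: 15+5=1, 15+6=2, 15+10=6, 15+17=13
Distinct residues collected: {1, 2, 5, 6, 8, 10, 13, 15, 16, 17}
|A + B| = 10 (out of 19 total residues).

A + B = {1, 2, 5, 6, 8, 10, 13, 15, 16, 17}


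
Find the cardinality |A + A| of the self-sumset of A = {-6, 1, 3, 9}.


A + A = {a + a' : a, a' ∈ A}; |A| = 4.
General bounds: 2|A| - 1 ≤ |A + A| ≤ |A|(|A|+1)/2, i.e. 7 ≤ |A + A| ≤ 10.
Lower bound 2|A|-1 is attained iff A is an arithmetic progression.
Enumerate sums a + a' for a ≤ a' (symmetric, so this suffices):
a = -6: -6+-6=-12, -6+1=-5, -6+3=-3, -6+9=3
a = 1: 1+1=2, 1+3=4, 1+9=10
a = 3: 3+3=6, 3+9=12
a = 9: 9+9=18
Distinct sums: {-12, -5, -3, 2, 3, 4, 6, 10, 12, 18}
|A + A| = 10

|A + A| = 10


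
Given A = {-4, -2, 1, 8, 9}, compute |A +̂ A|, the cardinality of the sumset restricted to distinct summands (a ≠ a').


Restricted sumset: A +̂ A = {a + a' : a ∈ A, a' ∈ A, a ≠ a'}.
Equivalently, take A + A and drop any sum 2a that is achievable ONLY as a + a for a ∈ A (i.e. sums representable only with equal summands).
Enumerate pairs (a, a') with a < a' (symmetric, so each unordered pair gives one sum; this covers all a ≠ a'):
  -4 + -2 = -6
  -4 + 1 = -3
  -4 + 8 = 4
  -4 + 9 = 5
  -2 + 1 = -1
  -2 + 8 = 6
  -2 + 9 = 7
  1 + 8 = 9
  1 + 9 = 10
  8 + 9 = 17
Collected distinct sums: {-6, -3, -1, 4, 5, 6, 7, 9, 10, 17}
|A +̂ A| = 10
(Reference bound: |A +̂ A| ≥ 2|A| - 3 for |A| ≥ 2, with |A| = 5 giving ≥ 7.)

|A +̂ A| = 10


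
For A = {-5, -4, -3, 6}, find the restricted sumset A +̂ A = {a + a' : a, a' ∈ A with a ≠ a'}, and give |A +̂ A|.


Restricted sumset: A +̂ A = {a + a' : a ∈ A, a' ∈ A, a ≠ a'}.
Equivalently, take A + A and drop any sum 2a that is achievable ONLY as a + a for a ∈ A (i.e. sums representable only with equal summands).
Enumerate pairs (a, a') with a < a' (symmetric, so each unordered pair gives one sum; this covers all a ≠ a'):
  -5 + -4 = -9
  -5 + -3 = -8
  -5 + 6 = 1
  -4 + -3 = -7
  -4 + 6 = 2
  -3 + 6 = 3
Collected distinct sums: {-9, -8, -7, 1, 2, 3}
|A +̂ A| = 6
(Reference bound: |A +̂ A| ≥ 2|A| - 3 for |A| ≥ 2, with |A| = 4 giving ≥ 5.)

|A +̂ A| = 6


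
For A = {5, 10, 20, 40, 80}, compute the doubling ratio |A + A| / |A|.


|A| = 5.
Compute A + A by enumerating all 25 pairs.
A + A = {10, 15, 20, 25, 30, 40, 45, 50, 60, 80, 85, 90, 100, 120, 160}, so |A + A| = 15.
K = |A + A| / |A| = 15/5 = 3/1 ≈ 3.0000.
Reference: AP of size 5 gives K = 9/5 ≈ 1.8000; a fully generic set of size 5 gives K ≈ 3.0000.

|A| = 5, |A + A| = 15, K = 15/5 = 3/1.


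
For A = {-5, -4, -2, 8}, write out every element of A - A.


A - A = {a - a' : a, a' ∈ A}.
Compute a - a' for each ordered pair (a, a'):
a = -5: -5--5=0, -5--4=-1, -5--2=-3, -5-8=-13
a = -4: -4--5=1, -4--4=0, -4--2=-2, -4-8=-12
a = -2: -2--5=3, -2--4=2, -2--2=0, -2-8=-10
a = 8: 8--5=13, 8--4=12, 8--2=10, 8-8=0
Collecting distinct values (and noting 0 appears from a-a):
A - A = {-13, -12, -10, -3, -2, -1, 0, 1, 2, 3, 10, 12, 13}
|A - A| = 13

A - A = {-13, -12, -10, -3, -2, -1, 0, 1, 2, 3, 10, 12, 13}


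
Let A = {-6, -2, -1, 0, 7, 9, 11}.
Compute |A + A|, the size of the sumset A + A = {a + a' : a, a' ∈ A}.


A + A = {a + a' : a, a' ∈ A}; |A| = 7.
General bounds: 2|A| - 1 ≤ |A + A| ≤ |A|(|A|+1)/2, i.e. 13 ≤ |A + A| ≤ 28.
Lower bound 2|A|-1 is attained iff A is an arithmetic progression.
Enumerate sums a + a' for a ≤ a' (symmetric, so this suffices):
a = -6: -6+-6=-12, -6+-2=-8, -6+-1=-7, -6+0=-6, -6+7=1, -6+9=3, -6+11=5
a = -2: -2+-2=-4, -2+-1=-3, -2+0=-2, -2+7=5, -2+9=7, -2+11=9
a = -1: -1+-1=-2, -1+0=-1, -1+7=6, -1+9=8, -1+11=10
a = 0: 0+0=0, 0+7=7, 0+9=9, 0+11=11
a = 7: 7+7=14, 7+9=16, 7+11=18
a = 9: 9+9=18, 9+11=20
a = 11: 11+11=22
Distinct sums: {-12, -8, -7, -6, -4, -3, -2, -1, 0, 1, 3, 5, 6, 7, 8, 9, 10, 11, 14, 16, 18, 20, 22}
|A + A| = 23

|A + A| = 23


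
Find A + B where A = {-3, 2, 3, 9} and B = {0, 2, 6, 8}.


A + B = {a + b : a ∈ A, b ∈ B}.
Enumerate all |A|·|B| = 4·4 = 16 pairs (a, b) and collect distinct sums.
a = -3: -3+0=-3, -3+2=-1, -3+6=3, -3+8=5
a = 2: 2+0=2, 2+2=4, 2+6=8, 2+8=10
a = 3: 3+0=3, 3+2=5, 3+6=9, 3+8=11
a = 9: 9+0=9, 9+2=11, 9+6=15, 9+8=17
Collecting distinct sums: A + B = {-3, -1, 2, 3, 4, 5, 8, 9, 10, 11, 15, 17}
|A + B| = 12

A + B = {-3, -1, 2, 3, 4, 5, 8, 9, 10, 11, 15, 17}


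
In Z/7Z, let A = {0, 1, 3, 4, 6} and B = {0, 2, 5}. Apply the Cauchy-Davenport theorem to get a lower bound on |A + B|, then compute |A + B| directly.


Cauchy-Davenport: |A + B| ≥ min(p, |A| + |B| - 1) for A, B nonempty in Z/pZ.
|A| = 5, |B| = 3, p = 7.
CD lower bound = min(7, 5 + 3 - 1) = min(7, 7) = 7.
Compute A + B mod 7 directly:
a = 0: 0+0=0, 0+2=2, 0+5=5
a = 1: 1+0=1, 1+2=3, 1+5=6
a = 3: 3+0=3, 3+2=5, 3+5=1
a = 4: 4+0=4, 4+2=6, 4+5=2
a = 6: 6+0=6, 6+2=1, 6+5=4
A + B = {0, 1, 2, 3, 4, 5, 6}, so |A + B| = 7.
Verify: 7 ≥ 7? Yes ✓.

CD lower bound = 7, actual |A + B| = 7.


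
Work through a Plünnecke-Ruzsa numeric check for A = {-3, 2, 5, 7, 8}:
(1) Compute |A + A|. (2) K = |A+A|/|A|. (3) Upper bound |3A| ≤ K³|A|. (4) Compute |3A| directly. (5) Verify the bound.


|A| = 5.
Step 1: Compute A + A by enumerating all 25 pairs.
A + A = {-6, -1, 2, 4, 5, 7, 9, 10, 12, 13, 14, 15, 16}, so |A + A| = 13.
Step 2: Doubling constant K = |A + A|/|A| = 13/5 = 13/5 ≈ 2.6000.
Step 3: Plünnecke-Ruzsa gives |3A| ≤ K³·|A| = (2.6000)³ · 5 ≈ 87.8800.
Step 4: Compute 3A = A + A + A directly by enumerating all triples (a,b,c) ∈ A³; |3A| = 24.
Step 5: Check 24 ≤ 87.8800? Yes ✓.

K = 13/5, Plünnecke-Ruzsa bound K³|A| ≈ 87.8800, |3A| = 24, inequality holds.


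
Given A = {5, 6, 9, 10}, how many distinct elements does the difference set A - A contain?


A - A = {a - a' : a, a' ∈ A}; |A| = 4.
Bounds: 2|A|-1 ≤ |A - A| ≤ |A|² - |A| + 1, i.e. 7 ≤ |A - A| ≤ 13.
Note: 0 ∈ A - A always (from a - a). The set is symmetric: if d ∈ A - A then -d ∈ A - A.
Enumerate nonzero differences d = a - a' with a > a' (then include -d):
Positive differences: {1, 3, 4, 5}
Full difference set: {0} ∪ (positive diffs) ∪ (negative diffs).
|A - A| = 1 + 2·4 = 9 (matches direct enumeration: 9).

|A - A| = 9


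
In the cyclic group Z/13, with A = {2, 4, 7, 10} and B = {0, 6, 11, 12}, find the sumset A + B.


Work in Z/13Z: reduce every sum a + b modulo 13.
Enumerate all 16 pairs:
a = 2: 2+0=2, 2+6=8, 2+11=0, 2+12=1
a = 4: 4+0=4, 4+6=10, 4+11=2, 4+12=3
a = 7: 7+0=7, 7+6=0, 7+11=5, 7+12=6
a = 10: 10+0=10, 10+6=3, 10+11=8, 10+12=9
Distinct residues collected: {0, 1, 2, 3, 4, 5, 6, 7, 8, 9, 10}
|A + B| = 11 (out of 13 total residues).

A + B = {0, 1, 2, 3, 4, 5, 6, 7, 8, 9, 10}


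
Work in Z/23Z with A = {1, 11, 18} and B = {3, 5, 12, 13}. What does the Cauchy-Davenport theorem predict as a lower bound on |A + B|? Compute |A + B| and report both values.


Cauchy-Davenport: |A + B| ≥ min(p, |A| + |B| - 1) for A, B nonempty in Z/pZ.
|A| = 3, |B| = 4, p = 23.
CD lower bound = min(23, 3 + 4 - 1) = min(23, 6) = 6.
Compute A + B mod 23 directly:
a = 1: 1+3=4, 1+5=6, 1+12=13, 1+13=14
a = 11: 11+3=14, 11+5=16, 11+12=0, 11+13=1
a = 18: 18+3=21, 18+5=0, 18+12=7, 18+13=8
A + B = {0, 1, 4, 6, 7, 8, 13, 14, 16, 21}, so |A + B| = 10.
Verify: 10 ≥ 6? Yes ✓.

CD lower bound = 6, actual |A + B| = 10.


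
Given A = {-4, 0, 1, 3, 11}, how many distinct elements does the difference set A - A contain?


A - A = {a - a' : a, a' ∈ A}; |A| = 5.
Bounds: 2|A|-1 ≤ |A - A| ≤ |A|² - |A| + 1, i.e. 9 ≤ |A - A| ≤ 21.
Note: 0 ∈ A - A always (from a - a). The set is symmetric: if d ∈ A - A then -d ∈ A - A.
Enumerate nonzero differences d = a - a' with a > a' (then include -d):
Positive differences: {1, 2, 3, 4, 5, 7, 8, 10, 11, 15}
Full difference set: {0} ∪ (positive diffs) ∪ (negative diffs).
|A - A| = 1 + 2·10 = 21 (matches direct enumeration: 21).

|A - A| = 21


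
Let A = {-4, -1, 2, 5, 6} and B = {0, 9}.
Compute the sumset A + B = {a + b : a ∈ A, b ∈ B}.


A + B = {a + b : a ∈ A, b ∈ B}.
Enumerate all |A|·|B| = 5·2 = 10 pairs (a, b) and collect distinct sums.
a = -4: -4+0=-4, -4+9=5
a = -1: -1+0=-1, -1+9=8
a = 2: 2+0=2, 2+9=11
a = 5: 5+0=5, 5+9=14
a = 6: 6+0=6, 6+9=15
Collecting distinct sums: A + B = {-4, -1, 2, 5, 6, 8, 11, 14, 15}
|A + B| = 9

A + B = {-4, -1, 2, 5, 6, 8, 11, 14, 15}


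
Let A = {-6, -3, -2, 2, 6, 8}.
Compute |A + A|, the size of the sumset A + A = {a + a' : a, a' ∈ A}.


A + A = {a + a' : a, a' ∈ A}; |A| = 6.
General bounds: 2|A| - 1 ≤ |A + A| ≤ |A|(|A|+1)/2, i.e. 11 ≤ |A + A| ≤ 21.
Lower bound 2|A|-1 is attained iff A is an arithmetic progression.
Enumerate sums a + a' for a ≤ a' (symmetric, so this suffices):
a = -6: -6+-6=-12, -6+-3=-9, -6+-2=-8, -6+2=-4, -6+6=0, -6+8=2
a = -3: -3+-3=-6, -3+-2=-5, -3+2=-1, -3+6=3, -3+8=5
a = -2: -2+-2=-4, -2+2=0, -2+6=4, -2+8=6
a = 2: 2+2=4, 2+6=8, 2+8=10
a = 6: 6+6=12, 6+8=14
a = 8: 8+8=16
Distinct sums: {-12, -9, -8, -6, -5, -4, -1, 0, 2, 3, 4, 5, 6, 8, 10, 12, 14, 16}
|A + A| = 18

|A + A| = 18


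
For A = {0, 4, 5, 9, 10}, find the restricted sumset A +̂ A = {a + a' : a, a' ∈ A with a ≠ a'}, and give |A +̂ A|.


Restricted sumset: A +̂ A = {a + a' : a ∈ A, a' ∈ A, a ≠ a'}.
Equivalently, take A + A and drop any sum 2a that is achievable ONLY as a + a for a ∈ A (i.e. sums representable only with equal summands).
Enumerate pairs (a, a') with a < a' (symmetric, so each unordered pair gives one sum; this covers all a ≠ a'):
  0 + 4 = 4
  0 + 5 = 5
  0 + 9 = 9
  0 + 10 = 10
  4 + 5 = 9
  4 + 9 = 13
  4 + 10 = 14
  5 + 9 = 14
  5 + 10 = 15
  9 + 10 = 19
Collected distinct sums: {4, 5, 9, 10, 13, 14, 15, 19}
|A +̂ A| = 8
(Reference bound: |A +̂ A| ≥ 2|A| - 3 for |A| ≥ 2, with |A| = 5 giving ≥ 7.)

|A +̂ A| = 8


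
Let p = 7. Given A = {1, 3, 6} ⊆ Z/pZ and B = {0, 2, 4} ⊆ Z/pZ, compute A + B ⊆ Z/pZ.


Work in Z/7Z: reduce every sum a + b modulo 7.
Enumerate all 9 pairs:
a = 1: 1+0=1, 1+2=3, 1+4=5
a = 3: 3+0=3, 3+2=5, 3+4=0
a = 6: 6+0=6, 6+2=1, 6+4=3
Distinct residues collected: {0, 1, 3, 5, 6}
|A + B| = 5 (out of 7 total residues).

A + B = {0, 1, 3, 5, 6}


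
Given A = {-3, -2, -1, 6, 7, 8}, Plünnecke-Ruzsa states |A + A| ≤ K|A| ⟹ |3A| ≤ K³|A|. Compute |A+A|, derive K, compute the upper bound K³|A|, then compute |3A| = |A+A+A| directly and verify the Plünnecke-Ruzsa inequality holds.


|A| = 6.
Step 1: Compute A + A by enumerating all 36 pairs.
A + A = {-6, -5, -4, -3, -2, 3, 4, 5, 6, 7, 12, 13, 14, 15, 16}, so |A + A| = 15.
Step 2: Doubling constant K = |A + A|/|A| = 15/6 = 15/6 ≈ 2.5000.
Step 3: Plünnecke-Ruzsa gives |3A| ≤ K³·|A| = (2.5000)³ · 6 ≈ 93.7500.
Step 4: Compute 3A = A + A + A directly by enumerating all triples (a,b,c) ∈ A³; |3A| = 28.
Step 5: Check 28 ≤ 93.7500? Yes ✓.

K = 15/6, Plünnecke-Ruzsa bound K³|A| ≈ 93.7500, |3A| = 28, inequality holds.
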